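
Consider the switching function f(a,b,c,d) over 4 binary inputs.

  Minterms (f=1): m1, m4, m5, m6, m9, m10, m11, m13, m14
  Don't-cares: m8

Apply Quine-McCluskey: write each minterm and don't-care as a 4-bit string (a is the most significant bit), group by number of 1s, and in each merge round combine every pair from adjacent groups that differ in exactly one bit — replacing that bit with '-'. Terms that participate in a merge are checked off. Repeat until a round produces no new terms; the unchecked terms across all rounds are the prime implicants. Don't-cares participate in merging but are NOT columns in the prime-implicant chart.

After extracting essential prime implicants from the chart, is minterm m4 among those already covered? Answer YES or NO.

[col 0] 0001*, 0100*, 0101*, 0110*, 1000*, 1001*, 1010*, 1011*, 1101*, 1110*
[col 1] -001*, -101*, -110, 0-01*, 01-0, 010-, 1-01*, 1-10, 10-0*, 10-1*, 100-*, 101-*
[col 2] --01, 10--
Prime implicants: --01, -110, 01-0, 010-, 1-10, 10--
PI chart (minterm → PIs covering it):
  1 | --01  (sole → essential)
  4 | 01-0,010-
  5 | --01,010-
  6 | -110,01-0
  9 | --01,10--
  10 | 1-10,10--
  11 | 10--  (sole → essential)
  13 | --01  (sole → essential)
  14 | -110,1-10
Essential prime implicants: --01, 10--

NO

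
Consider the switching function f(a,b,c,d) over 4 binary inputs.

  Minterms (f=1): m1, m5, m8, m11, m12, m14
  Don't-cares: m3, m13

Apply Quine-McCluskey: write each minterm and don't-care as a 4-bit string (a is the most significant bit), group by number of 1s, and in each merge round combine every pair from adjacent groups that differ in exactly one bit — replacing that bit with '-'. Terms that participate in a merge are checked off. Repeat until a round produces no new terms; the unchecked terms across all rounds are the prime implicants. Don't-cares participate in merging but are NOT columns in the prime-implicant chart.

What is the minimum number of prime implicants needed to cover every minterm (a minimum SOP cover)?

4

size-2^0 implicants → 0001(✓)  0011(✓)  0101(✓)  1000(✓)  1011(✓)  1100(✓)  1101(✓)  1110(✓)
size-2^1 implicants → -011  -101  0-01  00-1  1-00  11-0  110-
Unchecked terms (primes): -011, -101, 0-01, 00-1, 1-00, 11-0, 110-
Minterm coverage:
  m1 ⊆ 0-01,00-1
  m5 ⊆ -101,0-01
  m8 ⊆ 1-00 [E]
  m11 ⊆ -011 [E]
  m12 ⊆ 1-00,11-0,110-
  m14 ⊆ 11-0 [E]
E = {-011, 1-00, 11-0}
Petrick residual → 0-01
Cover = b'cd + a'c'd + ac'd' + abd'  |cover|=4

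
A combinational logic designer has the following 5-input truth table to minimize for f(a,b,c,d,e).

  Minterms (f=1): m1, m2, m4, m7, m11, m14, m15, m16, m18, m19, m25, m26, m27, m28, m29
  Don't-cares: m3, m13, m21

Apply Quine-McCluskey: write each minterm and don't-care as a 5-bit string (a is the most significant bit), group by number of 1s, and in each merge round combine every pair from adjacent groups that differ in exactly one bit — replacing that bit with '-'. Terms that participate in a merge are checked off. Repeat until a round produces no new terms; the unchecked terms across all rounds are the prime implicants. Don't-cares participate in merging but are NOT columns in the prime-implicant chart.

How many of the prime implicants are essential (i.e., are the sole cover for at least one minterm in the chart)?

8

[col 0] 00001*, 00010*, 00011*, 00100, 00111*, 01011*, 01101*, 01110*, 01111*, 10000*, 10010*, 10011*, 10101*, 11001*, 11010*, 11011*, 11100*, 11101*
[col 1] -0010*, -0011*, -1011*, -1101, 0-011*, 0-111*, 00-11*, 000-1, 0001-*, 01-11*, 011-1, 0111-, 1-010*, 1-011*, 1-101, 100-0, 1001-*, 11-01, 110-1, 1101-*, 1110-
[col 2] --011, -001-, 0--11, 1-01-
Prime implicants: --011, -001-, -1101, 0--11, 000-1, 00100, 011-1, 0111-, 1-01-, 1-101, 100-0, 11-01, 110-1, 1110-
PI chart (minterm → PIs covering it):
  1 | 000-1  (sole → essential)
  2 | -001-  (sole → essential)
  4 | 00100  (sole → essential)
  7 | 0--11  (sole → essential)
  11 | --011,0--11
  14 | 0111-  (sole → essential)
  15 | 0--11,011-1,0111-
  16 | 100-0  (sole → essential)
  18 | -001-,1-01-,100-0
  19 | --011,-001-,1-01-
  25 | 11-01,110-1
  26 | 1-01-  (sole → essential)
  27 | --011,1-01-,110-1
  28 | 1110-  (sole → essential)
  29 | -1101,1-101,11-01,1110-
Essential prime implicants: -001-, 0--11, 000-1, 00100, 0111-, 1-01-, 100-0, 1110-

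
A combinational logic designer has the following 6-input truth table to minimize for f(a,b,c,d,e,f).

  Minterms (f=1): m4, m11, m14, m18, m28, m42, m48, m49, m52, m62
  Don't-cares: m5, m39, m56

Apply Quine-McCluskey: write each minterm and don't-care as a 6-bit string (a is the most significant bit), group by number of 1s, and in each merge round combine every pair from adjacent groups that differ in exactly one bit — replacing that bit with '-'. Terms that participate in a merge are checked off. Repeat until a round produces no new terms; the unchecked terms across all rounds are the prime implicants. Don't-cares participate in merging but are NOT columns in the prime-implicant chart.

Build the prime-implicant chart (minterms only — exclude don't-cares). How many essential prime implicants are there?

9

[col 0] 000100*, 000101*, 001011, 001110, 010010, 011100, 100111, 101010, 110000*, 110001*, 110100*, 111000*, 111110
[col 1] 00010-, 11-000, 110-00, 11000-
Prime implicants: 00010-, 001011, 001110, 010010, 011100, 100111, 101010, 11-000, 110-00, 11000-, 111110
PI chart (minterm → PIs covering it):
  4 | 00010-  (sole → essential)
  11 | 001011  (sole → essential)
  14 | 001110  (sole → essential)
  18 | 010010  (sole → essential)
  28 | 011100  (sole → essential)
  42 | 101010  (sole → essential)
  48 | 11-000,110-00,11000-
  49 | 11000-  (sole → essential)
  52 | 110-00  (sole → essential)
  62 | 111110  (sole → essential)
Essential prime implicants: 00010-, 001011, 001110, 010010, 011100, 101010, 110-00, 11000-, 111110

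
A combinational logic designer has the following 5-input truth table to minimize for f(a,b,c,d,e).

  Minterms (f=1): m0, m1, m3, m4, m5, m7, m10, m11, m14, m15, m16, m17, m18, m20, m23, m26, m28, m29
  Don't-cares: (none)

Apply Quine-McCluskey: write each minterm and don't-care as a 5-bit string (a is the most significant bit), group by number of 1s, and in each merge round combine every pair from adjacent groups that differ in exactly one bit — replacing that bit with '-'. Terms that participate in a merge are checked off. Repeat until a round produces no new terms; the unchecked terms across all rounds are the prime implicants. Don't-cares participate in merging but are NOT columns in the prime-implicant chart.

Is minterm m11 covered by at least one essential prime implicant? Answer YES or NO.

size-2^0 implicants → 00000(✓)  00001(✓)  00011(✓)  00100(✓)  00101(✓)  00111(✓)  01010(✓)  01011(✓)  01110(✓)  01111(✓)  10000(✓)  10001(✓)  10010(✓)  10100(✓)  10111(✓)  11010(✓)  11100(✓)  11101(✓)
size-2^1 implicants → -0000(✓)  -0001(✓)  -0100(✓)  -0111  -1010  0-011(✓)  0-111(✓)  00-00(✓)  00-01(✓)  00-11(✓)  000-1(✓)  0000-(✓)  001-1(✓)  0010-(✓)  01-10(✓)  01-11(✓)  0101-(✓)  0111-(✓)  1-010  1-100  10-00(✓)  100-0  1000-(✓)  1110-
size-2^2 implicants → -0-00  -000-  0--11  00--1  00-0-  01-1-
Unchecked terms (primes): -0-00, -000-, -0111, -1010, 0--11, 00--1, 00-0-, 01-1-, 1-010, 1-100, 100-0, 1110-
Minterm coverage:
  m0 ⊆ -0-00,-000-,00-0-
  m1 ⊆ -000-,00--1,00-0-
  m3 ⊆ 0--11,00--1
  m4 ⊆ -0-00,00-0-
  m5 ⊆ 00--1,00-0-
  m7 ⊆ -0111,0--11,00--1
  m10 ⊆ -1010,01-1-
  m11 ⊆ 0--11,01-1-
  m14 ⊆ 01-1- [E]
  m15 ⊆ 0--11,01-1-
  m16 ⊆ -0-00,-000-,100-0
  m17 ⊆ -000- [E]
  m18 ⊆ 1-010,100-0
  m20 ⊆ -0-00,1-100
  m23 ⊆ -0111 [E]
  m26 ⊆ -1010,1-010
  m28 ⊆ 1-100,1110-
  m29 ⊆ 1110- [E]
E = {-000-, -0111, 01-1-, 1110-}

YES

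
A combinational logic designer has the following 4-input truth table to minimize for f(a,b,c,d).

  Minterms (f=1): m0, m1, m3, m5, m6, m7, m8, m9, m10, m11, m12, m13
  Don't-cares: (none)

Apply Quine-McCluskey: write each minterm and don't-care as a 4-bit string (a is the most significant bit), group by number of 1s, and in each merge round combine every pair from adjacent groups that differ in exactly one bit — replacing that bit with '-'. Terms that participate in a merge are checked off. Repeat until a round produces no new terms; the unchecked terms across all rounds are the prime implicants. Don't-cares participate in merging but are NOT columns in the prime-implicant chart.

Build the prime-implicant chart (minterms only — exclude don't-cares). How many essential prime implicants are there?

4

Round 0: 0000✓ 0001✓ 0011✓ 0101✓ 0110✓ 0111✓ 1000✓ 1001✓ 1010✓ 1011✓ 1100✓ 1101✓
Round 1: -000✓ -001✓ -011✓ -101✓ 0-01✓ 0-11✓ 00-1✓ 000-✓ 01-1✓ 011- 1-00✓ 1-01✓ 10-0✓ 10-1✓ 100-✓ 101-✓ 110-✓
Round 2: --01 -0-1 -00- 0--1 1-0- 10--
PIs = {--01, -0-1, -00-, 0--1, 011-, 1-0-, 10--}
Coverage chart:
  m0: -00- ←essential
  m1: --01,-0-1,-00-,0--1
  m3: -0-1,0--1
  m5: --01,0--1
  m6: 011- ←essential
  m7: 0--1,011-
  m8: -00-,1-0-,10--
  m9: --01,-0-1,-00-,1-0-,10--
  m10: 10-- ←essential
  m11: -0-1,10--
  m12: 1-0- ←essential
  m13: --01,1-0-
Essential: -00-, 011-, 1-0-, 10--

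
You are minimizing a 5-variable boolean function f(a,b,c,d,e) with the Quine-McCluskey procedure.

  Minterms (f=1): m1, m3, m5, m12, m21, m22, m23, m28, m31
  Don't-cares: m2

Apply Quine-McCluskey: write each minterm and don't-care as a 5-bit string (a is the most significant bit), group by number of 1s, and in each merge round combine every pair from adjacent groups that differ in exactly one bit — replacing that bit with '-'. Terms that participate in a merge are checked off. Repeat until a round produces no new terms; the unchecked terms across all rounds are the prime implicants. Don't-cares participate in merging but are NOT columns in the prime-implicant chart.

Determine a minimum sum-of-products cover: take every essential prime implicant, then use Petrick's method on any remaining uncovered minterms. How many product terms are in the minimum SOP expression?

Round 0: 00001✓ 00010✓ 00011✓ 00101✓ 01100✓ 10101✓ 10110✓ 10111✓ 11100✓ 11111✓
Round 1: -0101 -1100 00-01 000-1 0001- 1-111 101-1 1011-
PIs = {-0101, -1100, 00-01, 000-1, 0001-, 1-111, 101-1, 1011-}
Coverage chart:
  m1: 00-01,000-1
  m3: 000-1,0001-
  m5: -0101,00-01
  m12: -1100 ←essential
  m21: -0101,101-1
  m22: 1011- ←essential
  m23: 1-111,101-1,1011-
  m28: -1100 ←essential
  m31: 1-111 ←essential
Essential: -1100, 1-111, 1011-
Petrick residual → -0101, 000-1
Min cover (5 terms): b'cd'e + bcd'e' + a'b'c'e + acde + ab'cd

5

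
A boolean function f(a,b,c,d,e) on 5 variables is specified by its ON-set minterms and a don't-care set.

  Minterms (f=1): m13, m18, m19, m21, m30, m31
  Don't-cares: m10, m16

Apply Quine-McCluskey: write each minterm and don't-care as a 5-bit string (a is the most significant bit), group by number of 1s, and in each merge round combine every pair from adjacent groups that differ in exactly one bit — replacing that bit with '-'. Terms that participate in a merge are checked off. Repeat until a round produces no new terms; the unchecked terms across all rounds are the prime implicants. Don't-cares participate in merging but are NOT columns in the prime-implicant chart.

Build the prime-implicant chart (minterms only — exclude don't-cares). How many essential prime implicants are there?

4

[col 0] 01010, 01101, 10000*, 10010*, 10011*, 10101, 11110*, 11111*
[col 1] 100-0, 1001-, 1111-
Prime implicants: 01010, 01101, 100-0, 1001-, 10101, 1111-
PI chart (minterm → PIs covering it):
  13 | 01101  (sole → essential)
  18 | 100-0,1001-
  19 | 1001-  (sole → essential)
  21 | 10101  (sole → essential)
  30 | 1111-  (sole → essential)
  31 | 1111-  (sole → essential)
Essential prime implicants: 01101, 1001-, 10101, 1111-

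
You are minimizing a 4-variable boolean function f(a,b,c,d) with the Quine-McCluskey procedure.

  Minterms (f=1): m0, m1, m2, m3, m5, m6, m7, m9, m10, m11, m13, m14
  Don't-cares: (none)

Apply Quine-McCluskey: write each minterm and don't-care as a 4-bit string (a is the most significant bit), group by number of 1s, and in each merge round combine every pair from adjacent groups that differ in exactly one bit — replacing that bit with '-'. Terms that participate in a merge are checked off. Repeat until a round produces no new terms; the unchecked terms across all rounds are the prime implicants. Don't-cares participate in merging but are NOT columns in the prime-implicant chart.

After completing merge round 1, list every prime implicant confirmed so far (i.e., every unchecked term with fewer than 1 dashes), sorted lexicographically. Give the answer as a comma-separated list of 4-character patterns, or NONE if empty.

size-2^0 implicants → 0000(✓)  0001(✓)  0010(✓)  0011(✓)  0101(✓)  0110(✓)  0111(✓)  1001(✓)  1010(✓)  1011(✓)  1101(✓)  1110(✓)
size-2^1 implicants → -001(✓)  -010(✓)  -011(✓)  -101(✓)  -110(✓)  0-01(✓)  0-10(✓)  0-11(✓)  00-0(✓)  00-1(✓)  000-(✓)  001-(✓)  01-1(✓)  011-(✓)  1-01(✓)  1-10(✓)  10-1(✓)  101-(✓)
size-2^2 implicants → --01  --10  -0-1  -01-  0--1  0-1-  00--
Unchecked terms (primes): --01, --10, -0-1, -01-, 0--1, 0-1-, 00--

NONE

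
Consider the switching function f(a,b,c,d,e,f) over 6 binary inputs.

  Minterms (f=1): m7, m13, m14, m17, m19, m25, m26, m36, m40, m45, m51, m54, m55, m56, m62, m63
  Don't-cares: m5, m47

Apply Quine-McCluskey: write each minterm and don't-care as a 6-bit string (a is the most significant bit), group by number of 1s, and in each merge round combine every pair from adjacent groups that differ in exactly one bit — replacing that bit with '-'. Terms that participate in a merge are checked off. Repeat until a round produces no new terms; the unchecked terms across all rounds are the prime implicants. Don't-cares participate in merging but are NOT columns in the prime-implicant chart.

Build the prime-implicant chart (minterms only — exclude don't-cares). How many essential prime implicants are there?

7

size-2^0 implicants → 000101(✓)  000111(✓)  001101(✓)  001110  010001(✓)  010011(✓)  011001(✓)  011010  100100  101000(✓)  101101(✓)  101111(✓)  110011(✓)  110110(✓)  110111(✓)  111000(✓)  111110(✓)  111111(✓)
size-2^1 implicants → -01101  -10011  00-101  0001-1  01-001  0100-1  1-1000  1-1111  1011-1  11-110(✓)  11-111(✓)  110-11  11011-(✓)  11111-(✓)
size-2^2 implicants → 11-11-
Unchecked terms (primes): -01101, -10011, 00-101, 0001-1, 001110, 01-001, 0100-1, 011010, 1-1000, 1-1111, 100100, 1011-1, 11-11-, 110-11
Minterm coverage:
  m7 ⊆ 0001-1 [E]
  m13 ⊆ -01101,00-101
  m14 ⊆ 001110 [E]
  m17 ⊆ 01-001,0100-1
  m19 ⊆ -10011,0100-1
  m25 ⊆ 01-001 [E]
  m26 ⊆ 011010 [E]
  m36 ⊆ 100100 [E]
  m40 ⊆ 1-1000 [E]
  m45 ⊆ -01101,1011-1
  m51 ⊆ -10011,110-11
  m54 ⊆ 11-11- [E]
  m55 ⊆ 11-11-,110-11
  m56 ⊆ 1-1000 [E]
  m62 ⊆ 11-11- [E]
  m63 ⊆ 1-1111,11-11-
E = {0001-1, 001110, 01-001, 011010, 1-1000, 100100, 11-11-}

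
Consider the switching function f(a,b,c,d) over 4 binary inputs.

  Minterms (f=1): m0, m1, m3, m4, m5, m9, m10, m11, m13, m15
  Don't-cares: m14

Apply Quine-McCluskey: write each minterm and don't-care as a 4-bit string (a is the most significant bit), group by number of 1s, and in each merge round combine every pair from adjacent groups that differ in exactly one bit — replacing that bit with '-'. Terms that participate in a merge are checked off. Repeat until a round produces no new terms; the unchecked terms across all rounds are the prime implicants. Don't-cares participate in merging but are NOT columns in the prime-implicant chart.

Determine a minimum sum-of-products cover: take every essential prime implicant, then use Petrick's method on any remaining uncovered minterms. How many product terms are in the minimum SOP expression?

size-2^0 implicants → 0000(✓)  0001(✓)  0011(✓)  0100(✓)  0101(✓)  1001(✓)  1010(✓)  1011(✓)  1101(✓)  1110(✓)  1111(✓)
size-2^1 implicants → -001(✓)  -011(✓)  -101(✓)  0-00(✓)  0-01(✓)  00-1(✓)  000-(✓)  010-(✓)  1-01(✓)  1-10(✓)  1-11(✓)  10-1(✓)  101-(✓)  11-1(✓)  111-(✓)
size-2^2 implicants → --01  -0-1  0-0-  1--1  1-1-
Unchecked terms (primes): --01, -0-1, 0-0-, 1--1, 1-1-
Minterm coverage:
  m0 ⊆ 0-0- [E]
  m1 ⊆ --01,-0-1,0-0-
  m3 ⊆ -0-1 [E]
  m4 ⊆ 0-0- [E]
  m5 ⊆ --01,0-0-
  m9 ⊆ --01,-0-1,1--1
  m10 ⊆ 1-1- [E]
  m11 ⊆ -0-1,1--1,1-1-
  m13 ⊆ --01,1--1
  m15 ⊆ 1--1,1-1-
E = {-0-1, 0-0-, 1-1-}
Petrick residual → --01
Cover = c'd + b'd + a'c' + ac  |cover|=4

4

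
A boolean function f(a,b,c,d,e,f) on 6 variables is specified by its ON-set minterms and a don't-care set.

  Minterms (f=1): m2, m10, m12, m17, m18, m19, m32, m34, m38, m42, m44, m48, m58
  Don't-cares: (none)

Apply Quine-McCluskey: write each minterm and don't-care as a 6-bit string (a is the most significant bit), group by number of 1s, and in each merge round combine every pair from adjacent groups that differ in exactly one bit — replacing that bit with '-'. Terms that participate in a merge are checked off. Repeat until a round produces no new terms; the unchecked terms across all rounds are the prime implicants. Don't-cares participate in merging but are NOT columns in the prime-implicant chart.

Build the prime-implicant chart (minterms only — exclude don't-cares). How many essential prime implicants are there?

6

[col 0] 000010*, 001010*, 001100*, 010001*, 010010*, 010011*, 100000*, 100010*, 100110*, 101010*, 101100*, 110000*, 111010*
[col 1] -00010*, -01010*, -01100, 0-0010, 00-010*, 0100-1, 01001-, 1-0000, 1-1010, 10-010*, 100-10, 1000-0
[col 2] -0-010
Prime implicants: -0-010, -01100, 0-0010, 0100-1, 01001-, 1-0000, 1-1010, 100-10, 1000-0
PI chart (minterm → PIs covering it):
  2 | -0-010,0-0010
  10 | -0-010  (sole → essential)
  12 | -01100  (sole → essential)
  17 | 0100-1  (sole → essential)
  18 | 0-0010,01001-
  19 | 0100-1,01001-
  32 | 1-0000,1000-0
  34 | -0-010,100-10,1000-0
  38 | 100-10  (sole → essential)
  42 | -0-010,1-1010
  44 | -01100  (sole → essential)
  48 | 1-0000  (sole → essential)
  58 | 1-1010  (sole → essential)
Essential prime implicants: -0-010, -01100, 0100-1, 1-0000, 1-1010, 100-10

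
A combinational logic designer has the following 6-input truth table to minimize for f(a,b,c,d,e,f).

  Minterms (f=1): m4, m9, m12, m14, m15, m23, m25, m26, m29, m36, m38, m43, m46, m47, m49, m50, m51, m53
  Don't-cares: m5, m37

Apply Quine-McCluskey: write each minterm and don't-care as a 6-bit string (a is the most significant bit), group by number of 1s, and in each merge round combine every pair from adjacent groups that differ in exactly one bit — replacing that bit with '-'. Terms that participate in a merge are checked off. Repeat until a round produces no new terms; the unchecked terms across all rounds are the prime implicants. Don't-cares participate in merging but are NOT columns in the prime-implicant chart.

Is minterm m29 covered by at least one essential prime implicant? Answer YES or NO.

YES

[col 0] 000100*, 000101*, 001001*, 001100*, 001110*, 001111*, 010111, 011001*, 011010, 011101*, 100100*, 100101*, 100110*, 101011*, 101110*, 101111*, 110001*, 110010*, 110011*, 110101*
[col 1] -00100*, -00101*, -01110*, -01111*, 0-1001, 00-100, 00010-*, 0011-0, 00111-*, 011-01, 1-0101, 10-110, 1001-0, 10010-*, 101-11, 10111-*, 110-01, 1100-1, 11001-
[col 2] -0010-, -0111-
Prime implicants: -0010-, -0111-, 0-1001, 00-100, 0011-0, 010111, 011-01, 011010, 1-0101, 10-110, 1001-0, 101-11, 110-01, 1100-1, 11001-
PI chart (minterm → PIs covering it):
  4 | -0010-,00-100
  9 | 0-1001  (sole → essential)
  12 | 00-100,0011-0
  14 | -0111-,0011-0
  15 | -0111-  (sole → essential)
  23 | 010111  (sole → essential)
  25 | 0-1001,011-01
  26 | 011010  (sole → essential)
  29 | 011-01  (sole → essential)
  36 | -0010-,1001-0
  38 | 10-110,1001-0
  43 | 101-11  (sole → essential)
  46 | -0111-,10-110
  47 | -0111-,101-11
  49 | 110-01,1100-1
  50 | 11001-  (sole → essential)
  51 | 1100-1,11001-
  53 | 1-0101,110-01
Essential prime implicants: -0111-, 0-1001, 010111, 011-01, 011010, 101-11, 11001-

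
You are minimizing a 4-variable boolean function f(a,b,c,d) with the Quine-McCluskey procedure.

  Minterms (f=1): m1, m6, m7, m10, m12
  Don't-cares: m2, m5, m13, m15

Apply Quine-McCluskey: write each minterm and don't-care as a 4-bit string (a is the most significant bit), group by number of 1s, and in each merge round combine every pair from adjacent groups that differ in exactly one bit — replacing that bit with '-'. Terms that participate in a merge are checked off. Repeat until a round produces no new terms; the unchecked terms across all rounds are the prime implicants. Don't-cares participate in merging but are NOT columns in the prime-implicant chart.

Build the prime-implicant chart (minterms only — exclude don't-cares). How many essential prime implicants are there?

3

Round 0: 0001✓ 0010✓ 0101✓ 0110✓ 0111✓ 1010✓ 1100✓ 1101✓ 1111✓
Round 1: -010 -101✓ -111✓ 0-01 0-10 01-1✓ 011- 11-1✓ 110-
Round 2: -1-1
PIs = {-010, -1-1, 0-01, 0-10, 011-, 110-}
Coverage chart:
  m1: 0-01 ←essential
  m6: 0-10,011-
  m7: -1-1,011-
  m10: -010 ←essential
  m12: 110- ←essential
Essential: -010, 0-01, 110-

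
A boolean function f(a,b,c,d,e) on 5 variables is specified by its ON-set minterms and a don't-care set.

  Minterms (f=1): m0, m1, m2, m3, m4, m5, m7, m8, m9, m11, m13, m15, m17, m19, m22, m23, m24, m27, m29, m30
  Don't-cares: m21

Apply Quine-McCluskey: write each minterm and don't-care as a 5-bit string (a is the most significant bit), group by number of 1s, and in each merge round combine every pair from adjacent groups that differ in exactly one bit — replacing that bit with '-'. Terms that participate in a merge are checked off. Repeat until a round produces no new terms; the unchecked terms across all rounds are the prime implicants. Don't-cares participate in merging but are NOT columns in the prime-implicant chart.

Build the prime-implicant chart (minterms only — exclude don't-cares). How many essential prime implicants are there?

[col 0] 00000*, 00001*, 00010*, 00011*, 00100*, 00101*, 00111*, 01000*, 01001*, 01011*, 01101*, 01111*, 10001*, 10011*, 10101*, 10110*, 10111*, 11000*, 11011*, 11101*, 11110*
[col 1] -0001*, -0011*, -0101*, -0111*, -1000, -1011*, -1101*, 0-000*, 0-001*, 0-011*, 0-101*, 0-111*, 00-00*, 00-01*, 00-11*, 000-0*, 000-1*, 0000-*, 0001-*, 001-1*, 0010-*, 01-01*, 01-11*, 010-1*, 0100-*, 011-1*, 1-011*, 1-101*, 1-110, 10-01*, 10-11*, 100-1*, 101-1*, 1011-
[col 2] --011, --101, -0-01*, -0-11*, -00-1*, -01-1*, 0--01*, 0--11*, 0-0-1*, 0-00-, 0-1-1*, 00--1*, 00-0-, 000--, 01--1*, 10--1*
[col 3] -0--1, 0---1
Prime implicants: --011, --101, -0--1, -1000, 0---1, 0-00-, 00-0-, 000--, 1-110, 1011-
PI chart (minterm → PIs covering it):
  0 | 0-00-,00-0-,000--
  1 | -0--1,0---1,0-00-,00-0-,000--
  2 | 000--  (sole → essential)
  3 | --011,-0--1,0---1,000--
  4 | 00-0-  (sole → essential)
  5 | --101,-0--1,0---1,00-0-
  7 | -0--1,0---1
  8 | -1000,0-00-
  9 | 0---1,0-00-
  11 | --011,0---1
  13 | --101,0---1
  15 | 0---1  (sole → essential)
  17 | -0--1  (sole → essential)
  19 | --011,-0--1
  22 | 1-110,1011-
  23 | -0--1,1011-
  24 | -1000  (sole → essential)
  27 | --011  (sole → essential)
  29 | --101  (sole → essential)
  30 | 1-110  (sole → essential)
Essential prime implicants: --011, --101, -0--1, -1000, 0---1, 00-0-, 000--, 1-110

8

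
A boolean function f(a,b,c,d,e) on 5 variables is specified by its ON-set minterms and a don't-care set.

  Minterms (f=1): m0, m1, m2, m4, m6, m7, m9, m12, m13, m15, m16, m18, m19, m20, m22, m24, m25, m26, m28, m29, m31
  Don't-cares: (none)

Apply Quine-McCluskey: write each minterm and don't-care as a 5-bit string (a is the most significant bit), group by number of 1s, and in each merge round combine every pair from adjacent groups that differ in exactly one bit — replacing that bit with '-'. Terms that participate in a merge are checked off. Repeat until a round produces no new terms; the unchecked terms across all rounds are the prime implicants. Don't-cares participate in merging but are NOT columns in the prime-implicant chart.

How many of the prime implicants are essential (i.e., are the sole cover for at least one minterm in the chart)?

Round 0: 00000✓ 00001✓ 00010✓ 00100✓ 00110✓ 00111✓ 01001✓ 01100✓ 01101✓ 01111✓ 10000✓ 10010✓ 10011✓ 10100✓ 10110✓ 11000✓ 11001✓ 11010✓ 11100✓ 11101✓ 11111✓
Round 1: -0000✓ -0010✓ -0100✓ -0110✓ -1001✓ -1100✓ -1101✓ -1111✓ 0-001 0-100✓ 0-111 00-00✓ 00-10✓ 000-0✓ 0000- 001-0✓ 0011- 01-01✓ 011-1✓ 0110-✓ 1-000✓ 1-010✓ 1-100✓ 10-00✓ 10-10✓ 100-0✓ 1001- 101-0✓ 11-00✓ 11-01✓ 110-0✓ 1100-✓ 111-1✓ 1110-✓
Round 2: --100 -0-00✓ -0-10✓ -00-0✓ -01-0✓ -1-01 -11-1 -110- 00--0✓ 1--00 1-0-0 10--0✓ 11-0-
Round 3: -0--0
PIs = {--100, -0--0, -1-01, -11-1, -110-, 0-001, 0-111, 0000-, 0011-, 1--00, 1-0-0, 1001-, 11-0-}
Coverage chart:
  m0: -0--0,0000-
  m1: 0-001,0000-
  m2: -0--0 ←essential
  m4: --100,-0--0
  m6: -0--0,0011-
  m7: 0-111,0011-
  m9: -1-01,0-001
  m12: --100,-110-
  m13: -1-01,-11-1,-110-
  m15: -11-1,0-111
  m16: -0--0,1--00,1-0-0
  m18: -0--0,1-0-0,1001-
  m19: 1001- ←essential
  m20: --100,-0--0,1--00
  m22: -0--0 ←essential
  m24: 1--00,1-0-0,11-0-
  m25: -1-01,11-0-
  m26: 1-0-0 ←essential
  m28: --100,-110-,1--00,11-0-
  m29: -1-01,-11-1,-110-,11-0-
  m31: -11-1 ←essential
Essential: -0--0, -11-1, 1-0-0, 1001-

4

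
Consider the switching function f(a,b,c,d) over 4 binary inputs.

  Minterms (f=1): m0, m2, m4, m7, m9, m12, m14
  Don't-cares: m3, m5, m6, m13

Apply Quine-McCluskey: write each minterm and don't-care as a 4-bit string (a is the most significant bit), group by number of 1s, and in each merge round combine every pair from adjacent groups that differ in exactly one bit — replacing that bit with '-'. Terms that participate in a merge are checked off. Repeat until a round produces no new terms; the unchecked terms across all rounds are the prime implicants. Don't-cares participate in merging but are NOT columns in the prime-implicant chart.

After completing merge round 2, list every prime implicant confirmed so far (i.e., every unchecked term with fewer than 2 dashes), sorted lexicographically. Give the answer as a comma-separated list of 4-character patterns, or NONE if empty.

1-01

size-2^0 implicants → 0000(✓)  0010(✓)  0011(✓)  0100(✓)  0101(✓)  0110(✓)  0111(✓)  1001(✓)  1100(✓)  1101(✓)  1110(✓)
size-2^1 implicants → -100(✓)  -101(✓)  -110(✓)  0-00(✓)  0-10(✓)  0-11(✓)  00-0(✓)  001-(✓)  01-0(✓)  01-1(✓)  010-(✓)  011-(✓)  1-01  11-0(✓)  110-(✓)
size-2^2 implicants → -1-0  -10-  0--0  0-1-  01--
Unchecked terms (primes): -1-0, -10-, 0--0, 0-1-, 01--, 1-01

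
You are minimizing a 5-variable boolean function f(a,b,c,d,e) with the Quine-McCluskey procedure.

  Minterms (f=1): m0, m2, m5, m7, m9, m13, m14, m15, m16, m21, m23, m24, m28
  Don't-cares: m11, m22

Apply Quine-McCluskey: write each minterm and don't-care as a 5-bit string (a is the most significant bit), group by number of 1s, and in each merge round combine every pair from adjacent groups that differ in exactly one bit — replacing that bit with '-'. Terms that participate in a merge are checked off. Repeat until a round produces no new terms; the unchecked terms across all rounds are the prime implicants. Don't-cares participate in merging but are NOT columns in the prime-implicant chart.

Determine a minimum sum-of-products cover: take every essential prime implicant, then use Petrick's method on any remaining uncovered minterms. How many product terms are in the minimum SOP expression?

size-2^0 implicants → 00000(✓)  00010(✓)  00101(✓)  00111(✓)  01001(✓)  01011(✓)  01101(✓)  01110(✓)  01111(✓)  10000(✓)  10101(✓)  10110(✓)  10111(✓)  11000(✓)  11100(✓)
size-2^1 implicants → -0000  -0101(✓)  -0111(✓)  0-101(✓)  0-111(✓)  000-0  001-1(✓)  01-01(✓)  01-11(✓)  010-1(✓)  011-1(✓)  0111-  1-000  101-1(✓)  1011-  11-00
size-2^2 implicants → -01-1  0-1-1  01--1
Unchecked terms (primes): -0000, -01-1, 0-1-1, 000-0, 01--1, 0111-, 1-000, 1011-, 11-00
Minterm coverage:
  m0 ⊆ -0000,000-0
  m2 ⊆ 000-0 [E]
  m5 ⊆ -01-1,0-1-1
  m7 ⊆ -01-1,0-1-1
  m9 ⊆ 01--1 [E]
  m13 ⊆ 0-1-1,01--1
  m14 ⊆ 0111- [E]
  m15 ⊆ 0-1-1,01--1,0111-
  m16 ⊆ -0000,1-000
  m21 ⊆ -01-1 [E]
  m23 ⊆ -01-1,1011-
  m24 ⊆ 1-000,11-00
  m28 ⊆ 11-00 [E]
E = {-01-1, 000-0, 01--1, 0111-, 11-00}
Petrick residual → -0000
Cover = b'c'd'e' + b'ce + a'b'c'e' + a'be + a'bcd + abd'e'  |cover|=6

6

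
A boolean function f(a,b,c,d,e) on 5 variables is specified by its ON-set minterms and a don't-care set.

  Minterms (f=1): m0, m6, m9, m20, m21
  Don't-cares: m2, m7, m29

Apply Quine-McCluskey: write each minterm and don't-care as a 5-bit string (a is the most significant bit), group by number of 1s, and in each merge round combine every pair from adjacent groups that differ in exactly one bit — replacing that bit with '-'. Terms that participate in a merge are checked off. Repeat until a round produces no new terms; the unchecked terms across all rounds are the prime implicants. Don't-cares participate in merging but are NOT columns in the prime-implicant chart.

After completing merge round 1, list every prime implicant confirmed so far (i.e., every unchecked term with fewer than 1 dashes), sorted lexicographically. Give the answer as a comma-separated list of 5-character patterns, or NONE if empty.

size-2^0 implicants → 00000(✓)  00010(✓)  00110(✓)  00111(✓)  01001  10100(✓)  10101(✓)  11101(✓)
size-2^1 implicants → 00-10  000-0  0011-  1-101  1010-
Unchecked terms (primes): 00-10, 000-0, 0011-, 01001, 1-101, 1010-

01001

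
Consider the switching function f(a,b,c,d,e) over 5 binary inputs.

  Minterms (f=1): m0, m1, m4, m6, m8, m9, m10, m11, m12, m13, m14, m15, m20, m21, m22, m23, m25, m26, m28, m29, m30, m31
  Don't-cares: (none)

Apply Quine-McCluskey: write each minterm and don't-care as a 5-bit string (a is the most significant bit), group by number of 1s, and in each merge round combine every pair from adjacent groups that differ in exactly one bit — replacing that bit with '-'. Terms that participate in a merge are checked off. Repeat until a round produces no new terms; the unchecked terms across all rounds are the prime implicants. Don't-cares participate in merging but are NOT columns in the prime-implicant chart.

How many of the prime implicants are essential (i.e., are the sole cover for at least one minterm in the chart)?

6

size-2^0 implicants → 00000(✓)  00001(✓)  00100(✓)  00110(✓)  01000(✓)  01001(✓)  01010(✓)  01011(✓)  01100(✓)  01101(✓)  01110(✓)  01111(✓)  10100(✓)  10101(✓)  10110(✓)  10111(✓)  11001(✓)  11010(✓)  11100(✓)  11101(✓)  11110(✓)  11111(✓)
size-2^1 implicants → -0100(✓)  -0110(✓)  -1001(✓)  -1010(✓)  -1100(✓)  -1101(✓)  -1110(✓)  -1111(✓)  0-000(✓)  0-001(✓)  0-100(✓)  0-110(✓)  00-00(✓)  0000-(✓)  001-0(✓)  01-00(✓)  01-01(✓)  01-10(✓)  01-11(✓)  010-0(✓)  010-1(✓)  0100-(✓)  0101-(✓)  011-0(✓)  011-1(✓)  0110-(✓)  0111-(✓)  1-100(✓)  1-101(✓)  1-110(✓)  1-111(✓)  101-0(✓)  101-1(✓)  1010-(✓)  1011-(✓)  11-01(✓)  11-10(✓)  111-0(✓)  111-1(✓)  1110-(✓)  1111-(✓)
size-2^2 implicants → --100(✓)  --110(✓)  -01-0(✓)  -1-01  -1-10  -11-0(✓)  -11-1(✓)  -110-(✓)  -111-(✓)  0--00  0-00-  0-1-0(✓)  01--0(✓)  01--1(✓)  01-0-(✓)  01-1-(✓)  010--(✓)  011--(✓)  1-1-0(✓)  1-1-1(✓)  1-10-(✓)  1-11-(✓)  101--(✓)  111--(✓)
size-2^3 implicants → --1-0  -11--  01---  1-1--
Unchecked terms (primes): --1-0, -1-01, -1-10, -11--, 0--00, 0-00-, 01---, 1-1--
Minterm coverage:
  m0 ⊆ 0--00,0-00-
  m1 ⊆ 0-00- [E]
  m4 ⊆ --1-0,0--00
  m6 ⊆ --1-0 [E]
  m8 ⊆ 0--00,0-00-,01---
  m9 ⊆ -1-01,0-00-,01---
  m10 ⊆ -1-10,01---
  m11 ⊆ 01--- [E]
  m12 ⊆ --1-0,-11--,0--00,01---
  m13 ⊆ -1-01,-11--,01---
  m14 ⊆ --1-0,-1-10,-11--,01---
  m15 ⊆ -11--,01---
  m20 ⊆ --1-0,1-1--
  m21 ⊆ 1-1-- [E]
  m22 ⊆ --1-0,1-1--
  m23 ⊆ 1-1-- [E]
  m25 ⊆ -1-01 [E]
  m26 ⊆ -1-10 [E]
  m28 ⊆ --1-0,-11--,1-1--
  m29 ⊆ -1-01,-11--,1-1--
  m30 ⊆ --1-0,-1-10,-11--,1-1--
  m31 ⊆ -11--,1-1--
E = {--1-0, -1-01, -1-10, 0-00-, 01---, 1-1--}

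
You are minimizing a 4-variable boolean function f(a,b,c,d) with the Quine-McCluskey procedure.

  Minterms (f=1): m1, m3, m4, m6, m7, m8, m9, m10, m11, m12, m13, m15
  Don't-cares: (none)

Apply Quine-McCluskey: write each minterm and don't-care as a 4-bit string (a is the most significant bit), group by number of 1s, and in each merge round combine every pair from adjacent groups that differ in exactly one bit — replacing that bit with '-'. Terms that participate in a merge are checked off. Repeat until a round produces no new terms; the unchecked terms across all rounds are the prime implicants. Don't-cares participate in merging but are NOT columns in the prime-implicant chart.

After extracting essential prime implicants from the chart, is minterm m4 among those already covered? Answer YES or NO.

Round 0: 0001✓ 0011✓ 0100✓ 0110✓ 0111✓ 1000✓ 1001✓ 1010✓ 1011✓ 1100✓ 1101✓ 1111✓
Round 1: -001✓ -011✓ -100 -111✓ 0-11✓ 00-1✓ 01-0 011- 1-00✓ 1-01✓ 1-11✓ 10-0✓ 10-1✓ 100-✓ 101-✓ 11-1✓ 110-✓
Round 2: --11 -0-1 1--1 1-0- 10--
PIs = {--11, -0-1, -100, 01-0, 011-, 1--1, 1-0-, 10--}
Coverage chart:
  m1: -0-1 ←essential
  m3: --11,-0-1
  m4: -100,01-0
  m6: 01-0,011-
  m7: --11,011-
  m8: 1-0-,10--
  m9: -0-1,1--1,1-0-,10--
  m10: 10-- ←essential
  m11: --11,-0-1,1--1,10--
  m12: -100,1-0-
  m13: 1--1,1-0-
  m15: --11,1--1
Essential: -0-1, 10--

NO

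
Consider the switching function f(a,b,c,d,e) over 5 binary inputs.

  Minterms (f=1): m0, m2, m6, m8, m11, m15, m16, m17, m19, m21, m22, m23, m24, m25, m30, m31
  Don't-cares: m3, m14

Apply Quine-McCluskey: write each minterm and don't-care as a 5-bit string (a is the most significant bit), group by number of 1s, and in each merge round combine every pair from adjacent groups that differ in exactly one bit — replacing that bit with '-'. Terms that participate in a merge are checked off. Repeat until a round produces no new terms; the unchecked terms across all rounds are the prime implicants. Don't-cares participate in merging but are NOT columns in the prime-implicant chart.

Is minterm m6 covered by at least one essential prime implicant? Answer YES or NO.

Round 0: 00000✓ 00010✓ 00011✓ 00110✓ 01000✓ 01011✓ 01110✓ 01111✓ 10000✓ 10001✓ 10011✓ 10101✓ 10110✓ 10111✓ 11000✓ 11001✓ 11110✓ 11111✓
Round 1: -0000✓ -0011 -0110✓ -1000✓ -1110✓ -1111✓ 0-000✓ 0-011 0-110✓ 00-10 000-0 0001- 01-11 0111-✓ 1-000✓ 1-001✓ 1-110✓ 1-111✓ 10-01✓ 10-11✓ 100-1✓ 1000-✓ 101-1✓ 1011-✓ 1100-✓ 1111-✓
Round 2: --000 --110 -111- 1-00- 1-11- 10--1
PIs = {--000, --110, -0011, -111-, 0-011, 00-10, 000-0, 0001-, 01-11, 1-00-, 1-11-, 10--1}
Coverage chart:
  m0: --000,000-0
  m2: 00-10,000-0,0001-
  m6: --110,00-10
  m8: --000 ←essential
  m11: 0-011,01-11
  m15: -111-,01-11
  m16: --000,1-00-
  m17: 1-00-,10--1
  m19: -0011,10--1
  m21: 10--1 ←essential
  m22: --110,1-11-
  m23: 1-11-,10--1
  m24: --000,1-00-
  m25: 1-00- ←essential
  m30: --110,-111-,1-11-
  m31: -111-,1-11-
Essential: --000, 1-00-, 10--1

NO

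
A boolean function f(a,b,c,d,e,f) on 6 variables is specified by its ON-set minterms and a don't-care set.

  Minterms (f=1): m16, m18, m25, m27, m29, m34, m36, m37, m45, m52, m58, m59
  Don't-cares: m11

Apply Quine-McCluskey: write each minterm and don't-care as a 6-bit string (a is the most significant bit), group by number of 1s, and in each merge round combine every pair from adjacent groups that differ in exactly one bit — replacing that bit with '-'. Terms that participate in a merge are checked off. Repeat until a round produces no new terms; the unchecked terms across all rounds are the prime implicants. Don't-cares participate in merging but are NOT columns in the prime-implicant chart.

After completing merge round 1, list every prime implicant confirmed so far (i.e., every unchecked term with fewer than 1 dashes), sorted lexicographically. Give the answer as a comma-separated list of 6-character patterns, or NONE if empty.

100010

[col 0] 001011*, 010000*, 010010*, 011001*, 011011*, 011101*, 100010, 100100*, 100101*, 101101*, 110100*, 111010*, 111011*
[col 1] -11011, 0-1011, 0100-0, 011-01, 0110-1, 1-0100, 10-101, 10010-, 11101-
Prime implicants: -11011, 0-1011, 0100-0, 011-01, 0110-1, 1-0100, 10-101, 100010, 10010-, 11101-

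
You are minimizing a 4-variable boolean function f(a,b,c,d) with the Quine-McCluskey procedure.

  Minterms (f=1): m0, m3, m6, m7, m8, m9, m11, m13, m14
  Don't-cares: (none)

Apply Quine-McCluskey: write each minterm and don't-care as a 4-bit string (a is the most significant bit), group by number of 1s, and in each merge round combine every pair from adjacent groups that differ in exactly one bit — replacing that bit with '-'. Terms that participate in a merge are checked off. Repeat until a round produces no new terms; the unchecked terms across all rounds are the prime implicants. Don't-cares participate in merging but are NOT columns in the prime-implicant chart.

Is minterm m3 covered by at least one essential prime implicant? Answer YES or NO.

size-2^0 implicants → 0000(✓)  0011(✓)  0110(✓)  0111(✓)  1000(✓)  1001(✓)  1011(✓)  1101(✓)  1110(✓)
size-2^1 implicants → -000  -011  -110  0-11  011-  1-01  10-1  100-
Unchecked terms (primes): -000, -011, -110, 0-11, 011-, 1-01, 10-1, 100-
Minterm coverage:
  m0 ⊆ -000 [E]
  m3 ⊆ -011,0-11
  m6 ⊆ -110,011-
  m7 ⊆ 0-11,011-
  m8 ⊆ -000,100-
  m9 ⊆ 1-01,10-1,100-
  m11 ⊆ -011,10-1
  m13 ⊆ 1-01 [E]
  m14 ⊆ -110 [E]
E = {-000, -110, 1-01}

NO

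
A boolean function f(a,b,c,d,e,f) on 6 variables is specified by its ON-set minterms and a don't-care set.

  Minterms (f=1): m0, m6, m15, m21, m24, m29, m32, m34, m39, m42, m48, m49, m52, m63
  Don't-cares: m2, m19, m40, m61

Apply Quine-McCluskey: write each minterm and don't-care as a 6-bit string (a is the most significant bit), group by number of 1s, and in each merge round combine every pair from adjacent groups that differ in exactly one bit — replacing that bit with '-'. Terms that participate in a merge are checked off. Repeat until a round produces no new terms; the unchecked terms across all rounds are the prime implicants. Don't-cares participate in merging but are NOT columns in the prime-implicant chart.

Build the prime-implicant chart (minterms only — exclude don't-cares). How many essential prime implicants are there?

10

size-2^0 implicants → 000000(✓)  000010(✓)  000110(✓)  001111  010011  010101(✓)  011000  011101(✓)  100000(✓)  100010(✓)  100111  101000(✓)  101010(✓)  110000(✓)  110001(✓)  110100(✓)  111101(✓)  111111(✓)
size-2^1 implicants → -00000(✓)  -00010(✓)  -11101  000-10  0000-0(✓)  01-101  1-0000  10-000(✓)  10-010(✓)  1000-0(✓)  1010-0(✓)  110-00  11000-  1111-1
size-2^2 implicants → -000-0  10-0-0
Unchecked terms (primes): -000-0, -11101, 000-10, 001111, 01-101, 010011, 011000, 1-0000, 10-0-0, 100111, 110-00, 11000-, 1111-1
Minterm coverage:
  m0 ⊆ -000-0 [E]
  m6 ⊆ 000-10 [E]
  m15 ⊆ 001111 [E]
  m21 ⊆ 01-101 [E]
  m24 ⊆ 011000 [E]
  m29 ⊆ -11101,01-101
  m32 ⊆ -000-0,1-0000,10-0-0
  m34 ⊆ -000-0,10-0-0
  m39 ⊆ 100111 [E]
  m42 ⊆ 10-0-0 [E]
  m48 ⊆ 1-0000,110-00,11000-
  m49 ⊆ 11000- [E]
  m52 ⊆ 110-00 [E]
  m63 ⊆ 1111-1 [E]
E = {-000-0, 000-10, 001111, 01-101, 011000, 10-0-0, 100111, 110-00, 11000-, 1111-1}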